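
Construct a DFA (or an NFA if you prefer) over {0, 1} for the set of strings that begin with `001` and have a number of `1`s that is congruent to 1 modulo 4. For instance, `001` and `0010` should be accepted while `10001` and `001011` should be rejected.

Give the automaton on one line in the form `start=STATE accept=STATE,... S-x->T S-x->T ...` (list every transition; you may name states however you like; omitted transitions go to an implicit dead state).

start=s0 accept=s6 s0-0->s1 s0-1->s2 s1-0->s3 s1-1->s2 s2-0->s2 s2-1->s4 s3-0->s5 s3-1->s6 s4-0->s4 s4-1->s7 s5-0->s5 s5-1->s2 s6-0->s6 s6-1->s8 s7-0->s7 s7-1->s5 s8-0->s8 s8-1->s9 s9-0->s9 s9-1->s10 s10-0->s10 s10-1->s6

Run two small machines in parallel and take their product. One (5 states) tracks whether the input so far still matches the prefix `001`; the other (4 states) tracks the count of `1`s modulo 4. Each combined state is a pair, one component from each; accept when both components accept.
          0    1  
>  s0     s1   s2 
   s1     s3   s2 
   s2     s2   s4 
   s3     s5   s6 
   s4     s4   s7 
   s5     s5   s2 
 * s6     s6   s8 
   s7     s7   s5 
   s8     s8   s9 
   s9     s9  s10 
   s10   s10   s6 
(> = start, * = accepting)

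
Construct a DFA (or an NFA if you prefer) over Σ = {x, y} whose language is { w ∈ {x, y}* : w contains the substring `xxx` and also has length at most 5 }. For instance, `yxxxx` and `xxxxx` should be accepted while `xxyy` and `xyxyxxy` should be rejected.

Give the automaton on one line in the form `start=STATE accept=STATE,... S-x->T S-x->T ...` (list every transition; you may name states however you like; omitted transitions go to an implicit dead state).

start=S0 accept=S6,S10,S14 S0-x->S1 S0-y->S2 S1-x->S3 S1-y->S4 S2-x->S5 S2-y->S4 S3-x->S6 S3-y->S7 S4-x->S8 S4-y->S7 S5-x->S9 S5-y->S7 S6-x->S10 S6-y->S10 S7-x->S11 S7-y->S12 S8-x->S13 S8-y->S12 S9-x->S10 S9-y->S12 S10-x->S14 S10-y->S14 S11-x->S15 S11-y->S16 S12-x->S17 S12-y->S16 S13-x->S14 S13-y->S16 S14-x->S18 S14-y->S18 S15-x->S18 S15-y->S19 S16-x->S20 S16-y->S19 S17-x->S21 S17-y->S19 S18-x->S18 S18-y->S18 S19-x->S20 S19-y->S19 S20-x->S21 S20-y->S19 S21-x->S18 S21-y->S19

Handle the two conditions separately and then intersect. The first has 4 states tracking whether and how much of `xxx` has been seen; the second has 7 states tracking the input length, saturating at 6. A product state is a pair (one from each), accepting exactly when both do.
          x    y  
>  S0     S1   S2 
   S1     S3   S4 
   S2     S5   S4 
   S3     S6   S7 
   S4     S8   S7 
   S5     S9   S7 
 * S6    S10  S10 
   S7    S11  S12 
   S8    S13  S12 
   S9    S10  S12 
 * S10   S14  S14 
   S11   S15  S16 
   S12   S17  S16 
   S13   S14  S16 
 * S14   S18  S18 
   S15   S18  S19 
   S16   S20  S19 
   S17   S21  S19 
   S18   S18  S18 
   S19   S20  S19 
   S20   S21  S19 
   S21   S18  S19 
(> = start, * = accepting)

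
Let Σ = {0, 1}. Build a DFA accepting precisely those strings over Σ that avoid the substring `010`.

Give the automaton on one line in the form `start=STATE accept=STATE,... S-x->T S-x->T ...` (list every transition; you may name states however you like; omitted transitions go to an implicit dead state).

start=S0 accept=S0,S1,S2 S0-0->S1 S0-1->S0 S1-0->S1 S1-1->S2 S2-0->S3 S2-1->S0 S3-0->S3 S3-1->S3

Track partial matches of the forbidden pattern `010`. State S3 is a dead state reached once `010` has occurred; every other state accepts. S0 means no part of `010` is currently matched.
        0   1  
>* S0   S1  S0 
 * S1   S1  S2 
 * S2   S3  S0 
   S3   S3  S3 
(> = start, * = accepting)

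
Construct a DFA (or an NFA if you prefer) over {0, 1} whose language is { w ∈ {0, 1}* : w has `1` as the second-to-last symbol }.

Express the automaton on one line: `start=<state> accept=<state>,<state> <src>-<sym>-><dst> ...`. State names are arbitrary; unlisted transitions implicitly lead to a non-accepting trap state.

start=q0 accept=q5,q6 q0-0->q1 q0-1->q2 q1-0->q3 q1-1->q4 q2-0->q5 q2-1->q6 q3-0->q3 q3-1->q4 q4-0->q5 q4-1->q6 q5-0->q3 q5-1->q4 q6-0->q5 q6-1->q6

Because acceptance depends on a position counted from the end, the machine has to buffer the most recent 2 symbols. Make each state the string of the last up-to-2 symbols read; on input `x` shift the window left and append `x`. Accept when the buffered window has length 2 and begins with `1`.
With 7 states:
        0   1  
>  q0   q1  q2 
   q1   q3  q4 
   q2   q5  q6 
   q3   q3  q4 
   q4   q5  q6 
 * q5   q3  q4 
 * q6   q5  q6 
(> = start, * = accepting)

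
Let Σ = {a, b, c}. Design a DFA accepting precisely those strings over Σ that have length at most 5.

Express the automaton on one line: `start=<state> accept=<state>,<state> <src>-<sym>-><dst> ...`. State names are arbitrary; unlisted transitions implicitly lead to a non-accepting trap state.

Count input length up to 6: every symbol moves from S0 toward S6, which means 'more than 5' and absorbs. Accept from {S0, S1, S2, S3, S4, S5}.
With 7 states:
        a   b   c  
>* S0   S1  S1  S1 
 * S1   S2  S2  S2 
 * S2   S3  S3  S3 
 * S3   S4  S4  S4 
 * S4   S5  S5  S5 
 * S5   S6  S6  S6 
   S6   S6  S6  S6 
(> = start, * = accepting)

start=S0 accept=S0,S1,S2,S3,S4,S5 S0-a->S1 S0-b->S1 S0-c->S1 S1-a->S2 S1-b->S2 S1-c->S2 S2-a->S3 S2-b->S3 S2-c->S3 S3-a->S4 S3-b->S4 S3-c->S4 S4-a->S5 S4-b->S5 S4-c->S5 S5-a->S6 S5-b->S6 S5-c->S6 S6-a->S6 S6-b->S6 S6-c->S6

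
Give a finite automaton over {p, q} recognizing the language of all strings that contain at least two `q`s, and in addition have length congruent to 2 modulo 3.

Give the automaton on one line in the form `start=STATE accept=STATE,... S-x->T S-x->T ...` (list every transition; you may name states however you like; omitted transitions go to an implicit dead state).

start=S0 accept=S5 S0-p->S1 S0-q->S2 S1-p->S3 S1-q->S4 S2-p->S4 S2-q->S5 S3-p->S0 S3-q->S6 S4-p->S6 S4-q->S7 S5-p->S7 S5-q->S7 S6-p->S2 S6-q->S8 S7-p->S8 S7-q->S8 S8-p->S5 S8-q->S5

Run two small machines in parallel and take their product. The first has 4 states tracking the count of `q`s, saturating at 3; the second has 3 states tracking the input length modulo 3. A product state is a pair (one from each), accepting exactly when both do. After merging equivalent states the machine shrinks.
A 9-state machine:
        p   q  
>  S0   S1  S2 
   S1   S3  S4 
   S2   S4  S5 
   S3   S0  S6 
   S4   S6  S7 
 * S5   S7  S7 
   S6   S2  S8 
   S7   S8  S8 
   S8   S5  S5 
(> = start, * = accepting)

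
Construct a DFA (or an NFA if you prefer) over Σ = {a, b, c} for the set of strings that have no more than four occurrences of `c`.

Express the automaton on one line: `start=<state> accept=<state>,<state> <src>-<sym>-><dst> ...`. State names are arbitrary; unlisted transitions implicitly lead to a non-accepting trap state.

Only the number of `c`s matters, and only up to 5. Make a chain q0 → q1 → q2 → q3 → q4 → q5 advanced by each `c` (with q5 absorbing); every other symbol self-loops. The accepting set is {q0, q1, q2, q3, q4}.
A 6-state machine:
        a   b   c  
>* q0   q0  q0  q1 
 * q1   q1  q1  q2 
 * q2   q2  q2  q3 
 * q3   q3  q3  q4 
 * q4   q4  q4  q5 
   q5   q5  q5  q5 
(> = start, * = accepting)

start=q0 accept=q0,q1,q2,q3,q4 q0-a->q0 q0-b->q0 q0-c->q1 q1-a->q1 q1-b->q1 q1-c->q2 q2-a->q2 q2-b->q2 q2-c->q3 q3-a->q3 q3-b->q3 q3-c->q4 q4-a->q4 q4-b->q4 q4-c->q5 q5-a->q5 q5-b->q5 q5-c->q5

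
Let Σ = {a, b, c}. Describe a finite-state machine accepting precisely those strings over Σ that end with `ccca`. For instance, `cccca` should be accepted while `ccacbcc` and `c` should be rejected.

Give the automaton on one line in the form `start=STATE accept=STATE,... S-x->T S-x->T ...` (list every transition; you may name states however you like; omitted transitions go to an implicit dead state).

start=S0 accept=S4 S0-a->S0 S0-b->S0 S0-c->S1 S1-a->S0 S1-b->S0 S1-c->S2 S2-a->S0 S2-b->S0 S2-c->S3 S3-a->S4 S3-b->S0 S3-c->S3 S4-a->S0 S4-b->S0 S4-c->S1

Remember how much of `ccca` the current input suffix matches. State S0 means no match yet; S1 means the last symbol is `c`; S2 means the last 2 symbols are `cc`; S3 means the last 3 symbols are `ccc`; S4 means the last 4 symbols are `ccca`. Only S4 accepts. On a mismatch, fall back to the longest proper suffix that is still a prefix of `ccca`.
        a   b   c  
>  S0   S0  S0  S1 
   S1   S0  S0  S2 
   S2   S0  S0  S3 
   S3   S4  S0  S3 
 * S4   S0  S0  S1 
(> = start, * = accepting)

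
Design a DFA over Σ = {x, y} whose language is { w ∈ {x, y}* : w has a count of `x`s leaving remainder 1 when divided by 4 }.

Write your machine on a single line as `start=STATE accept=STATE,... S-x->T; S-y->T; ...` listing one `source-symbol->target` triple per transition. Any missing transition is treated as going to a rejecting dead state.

start=A; accept=B; A-x->B; A-y->A; B-x->C; B-y->B; C-x->D; C-y->C; D-x->A; D-y->D

Keep the running count of `x`s modulo 4: each `x` advances along the cycle A → B → C → D → A while other symbols loop. Accept at B.
A 4-state machine:
       x  y 
>  A   B  A 
 * B   C  B 
   C   D  C 
   D   A  D 
(> = start, * = accepting)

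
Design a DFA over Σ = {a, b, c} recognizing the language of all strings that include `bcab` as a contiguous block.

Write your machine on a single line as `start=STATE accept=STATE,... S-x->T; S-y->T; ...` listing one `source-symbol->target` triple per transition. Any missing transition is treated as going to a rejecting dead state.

start=q0; accept=q4; q0-a->q0; q0-b->q1; q0-c->q0; q1-a->q0; q1-b->q1; q1-c->q2; q2-a->q3; q2-b->q1; q2-c->q0; q3-a->q0; q3-b->q4; q3-c->q0; q4-a->q4; q4-b->q4; q4-c->q4

States q0..q3 record the length of the longest prefix of `bcab` that matches the current input suffix. Reaching q4 means `bcab` has been seen, and we stay there forever. Accept from q4.
        a   b   c  
>  q0   q0  q1  q0 
   q1   q0  q1  q2 
   q2   q3  q1  q0 
   q3   q0  q4  q0 
 * q4   q4  q4  q4 
(> = start, * = accepting)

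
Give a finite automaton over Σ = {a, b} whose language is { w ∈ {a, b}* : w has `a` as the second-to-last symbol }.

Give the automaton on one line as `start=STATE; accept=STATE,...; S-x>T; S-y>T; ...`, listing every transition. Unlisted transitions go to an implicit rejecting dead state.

start=S0; accept=S3,S4; S0-a>S1; S0-b>S2; S1-a>S3; S1-b>S4; S2-a>S5; S2-b>S6; S3-a>S3; S3-b>S4; S4-a>S5; S4-b>S6; S5-a>S3; S5-b>S4; S6-a>S5; S6-b>S6

Because acceptance depends on a position counted from the end, the machine has to buffer the most recent 2 symbols. Make each state the string of the last up-to-2 symbols read; on input `x` shift the window left and append `x`. Accept when the buffered window has length 2 and begins with `a`.
With 7 states:
        a   b  
>  S0   S1  S2 
   S1   S3  S4 
   S2   S5  S6 
 * S3   S3  S4 
 * S4   S5  S6 
   S5   S3  S4 
   S6   S5  S6 
(> = start, * = accepting)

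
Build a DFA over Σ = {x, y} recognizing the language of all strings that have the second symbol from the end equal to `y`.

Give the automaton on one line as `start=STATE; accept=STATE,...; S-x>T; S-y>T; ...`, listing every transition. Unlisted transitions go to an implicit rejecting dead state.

start=s0; accept=s5,s6; s0-x>s1; s0-y>s2; s1-x>s3; s1-y>s4; s2-x>s5; s2-y>s6; s3-x>s3; s3-y>s4; s4-x>s5; s4-y>s6; s5-x>s3; s5-y>s4; s6-x>s5; s6-y>s6

Because acceptance depends on a position counted from the end, the machine has to buffer the most recent 2 symbols. Make each state the string of the last up-to-2 symbols read; on input `x` shift the window left and append `x`. Accept when the buffered window has length 2 and begins with `y`.
A 7-state machine:
        x   y  
>  s0   s1  s2 
   s1   s3  s4 
   s2   s5  s6 
   s3   s3  s4 
   s4   s5  s6 
 * s5   s3  s4 
 * s6   s5  s6 
(> = start, * = accepting)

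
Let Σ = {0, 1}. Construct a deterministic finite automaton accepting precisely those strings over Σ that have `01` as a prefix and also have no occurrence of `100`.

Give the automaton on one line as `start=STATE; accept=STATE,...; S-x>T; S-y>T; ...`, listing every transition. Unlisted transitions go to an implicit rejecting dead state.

start=q0; accept=q3,q4; q0-0>q1; q0-1>q2; q1-0>q2; q1-1>q3; q2-0>q2; q2-1>q2; q3-0>q4; q3-1>q3; q4-0>q2; q4-1>q3

Build one automaton per condition and run them in lockstep. The first has 4 states tracking whether the input so far still matches the prefix `01`; the second has 4 states tracking partial matches of the forbidden pattern `100`. A product state is a pair (one from each), accepting exactly when both do. Minimizing collapses redundant product states.
        0   1  
>  q0   q1  q2 
   q1   q2  q3 
   q2   q2  q2 
 * q3   q4  q3 
 * q4   q2  q3 
(> = start, * = accepting)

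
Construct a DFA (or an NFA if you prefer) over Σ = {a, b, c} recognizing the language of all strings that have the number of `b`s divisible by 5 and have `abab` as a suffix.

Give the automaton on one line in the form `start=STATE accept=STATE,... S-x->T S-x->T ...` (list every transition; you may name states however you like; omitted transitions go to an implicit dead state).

Build one automaton per condition and run them in lockstep. The first has 5 states tracking the count of `b`s modulo 5; the second has 5 states tracking how much of the suffix `abab` has currently been matched. A product state is a pair (one from each), accepting exactly when both do. After merging equivalent states the machine shrinks.
A 9-state machine:
        a   b   c  
>  S0   S0  S1  S0 
   S1   S1  S2  S1 
   S2   S2  S3  S2 
   S3   S4  S5  S3 
   S4   S4  S6  S3 
   S5   S5  S0  S5 
   S6   S7  S0  S5 
   S7   S5  S8  S5 
 * S8   S0  S1  S0 
(> = start, * = accepting)

start=S0 accept=S8 S0-a->S0 S0-b->S1 S0-c->S0 S1-a->S1 S1-b->S2 S1-c->S1 S2-a->S2 S2-b->S3 S2-c->S2 S3-a->S4 S3-b->S5 S3-c->S3 S4-a->S4 S4-b->S6 S4-c->S3 S5-a->S5 S5-b->S0 S5-c->S5 S6-a->S7 S6-b->S0 S6-c->S5 S7-a->S5 S7-b->S8 S7-c->S5 S8-a->S0 S8-b->S1 S8-c->S0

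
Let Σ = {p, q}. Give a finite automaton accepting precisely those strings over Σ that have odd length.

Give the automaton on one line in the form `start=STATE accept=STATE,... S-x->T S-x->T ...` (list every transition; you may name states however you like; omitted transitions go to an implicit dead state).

start=A accept=B A-p->B A-q->B B-p->A B-q->A

Count input length modulo 2: every symbol advances one step around the cycle A → B → A. Accept at B.
A 2-state machine:
       p  q 
>  A   B  B 
 * B   A  A 
(> = start, * = accepting)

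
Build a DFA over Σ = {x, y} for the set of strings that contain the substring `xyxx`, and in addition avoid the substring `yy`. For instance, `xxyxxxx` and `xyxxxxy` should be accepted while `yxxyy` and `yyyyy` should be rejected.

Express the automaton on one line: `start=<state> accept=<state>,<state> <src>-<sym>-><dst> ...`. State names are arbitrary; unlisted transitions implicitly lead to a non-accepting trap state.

start=q0 accept=q6,q7 q0-x->q1 q0-y->q2 q1-x->q1 q1-y->q3 q2-x->q1 q2-y->q4 q3-x->q5 q3-y->q4 q4-x->q4 q4-y->q4 q5-x->q6 q5-y->q3 q6-x->q6 q6-y->q7 q7-x->q6 q7-y->q4

Handle the two conditions separately and then intersect. One (5 states) tracks whether and how much of `xyxx` has been seen; the other (3 states) tracks partial matches of the forbidden pattern `yy`. Each combined state is a pair, one component from each; accept when both components accept. After merging equivalent states the machine shrinks.
8 states suffice.
        x   y  
>  q0   q1  q2 
   q1   q1  q3 
   q2   q1  q4 
   q3   q5  q4 
   q4   q4  q4 
   q5   q6  q3 
 * q6   q6  q7 
 * q7   q6  q4 
(> = start, * = accepting)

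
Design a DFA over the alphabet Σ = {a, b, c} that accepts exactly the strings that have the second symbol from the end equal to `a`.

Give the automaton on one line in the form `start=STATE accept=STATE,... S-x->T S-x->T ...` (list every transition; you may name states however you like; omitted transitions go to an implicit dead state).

start=q0 accept=q4,q5,q6 q0-a->q1 q0-b->q2 q0-c->q3 q1-a->q4 q1-b->q5 q1-c->q6 q2-a->q7 q2-b->q8 q2-c->q9 q3-a->q10 q3-b->q11 q3-c->q12 q4-a->q4 q4-b->q5 q4-c->q6 q5-a->q7 q5-b->q8 q5-c->q9 q6-a->q10 q6-b->q11 q6-c->q12 q7-a->q4 q7-b->q5 q7-c->q6 q8-a->q7 q8-b->q8 q8-c->q9 q9-a->q10 q9-b->q11 q9-c->q12 q10-a->q4 q10-b->q5 q10-c->q6 q11-a->q7 q11-b->q8 q11-c->q9 q12-a->q10 q12-b->q11 q12-c->q12

Because acceptance depends on a position counted from the end, the machine has to buffer the most recent 2 symbols. Make each state the string of the last up-to-2 symbols read; on input `x` shift the window left and append `x`. Accept when the buffered window has length 2 and begins with `a`.
          a    b    c  
>  q0     q1   q2   q3 
   q1     q4   q5   q6 
   q2     q7   q8   q9 
   q3    q10  q11  q12 
 * q4     q4   q5   q6 
 * q5     q7   q8   q9 
 * q6    q10  q11  q12 
   q7     q4   q5   q6 
   q8     q7   q8   q9 
   q9    q10  q11  q12 
   q10    q4   q5   q6 
   q11    q7   q8   q9 
   q12   q10  q11  q12 
(> = start, * = accepting)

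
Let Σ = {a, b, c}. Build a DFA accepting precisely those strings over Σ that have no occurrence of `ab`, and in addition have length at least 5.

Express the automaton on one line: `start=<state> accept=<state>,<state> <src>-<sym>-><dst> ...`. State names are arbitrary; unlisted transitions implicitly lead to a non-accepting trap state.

start=q0 accept=q10,q11 q0-a->q1 q0-b->q2 q0-c->q2 q1-a->q3 q1-b->q4 q1-c->q5 q2-a->q3 q2-b->q5 q2-c->q5 q3-a->q6 q3-b->q4 q3-c->q7 q4-a->q4 q4-b->q4 q4-c->q4 q5-a->q6 q5-b->q7 q5-c->q7 q6-a->q8 q6-b->q4 q6-c->q9 q7-a->q8 q7-b->q9 q7-c->q9 q8-a->q10 q8-b->q4 q8-c->q11 q9-a->q10 q9-b->q11 q9-c->q11 q10-a->q10 q10-b->q4 q10-c->q11 q11-a->q10 q11-b->q11 q11-c->q11

Build one automaton per condition and run them in lockstep. One (3 states) tracks partial matches of the forbidden pattern `ab`; the other (7 states) tracks the input length, saturating at 6. Each combined state is a pair, one component from each; accept when both components accept. Minimizing collapses redundant product states.
With 12 states:
          a    b    c  
>  q0     q1   q2   q2 
   q1     q3   q4   q5 
   q2     q3   q5   q5 
   q3     q6   q4   q7 
   q4     q4   q4   q4 
   q5     q6   q7   q7 
   q6     q8   q4   q9 
   q7     q8   q9   q9 
   q8    q10   q4  q11 
   q9    q10  q11  q11 
 * q10   q10   q4  q11 
 * q11   q10  q11  q11 
(> = start, * = accepting)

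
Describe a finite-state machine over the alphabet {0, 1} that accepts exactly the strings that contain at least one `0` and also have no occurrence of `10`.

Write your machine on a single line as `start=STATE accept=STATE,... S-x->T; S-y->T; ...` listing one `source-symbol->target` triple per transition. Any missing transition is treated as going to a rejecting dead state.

start=q0; accept=q1,q3,q4,q6; q0-0->q1; q0-1->q2; q1-0->q3; q1-1->q4; q2-0->q5; q2-1->q2; q3-0->q3; q3-1->q6; q4-0->q7; q4-1->q4; q5-0->q7; q5-1->q5; q6-0->q7; q6-1->q6; q7-0->q7; q7-1->q7

Handle the two conditions separately and then intersect. One (3 states) tracks the count of `0`s, saturating at 2; the other (3 states) tracks partial matches of the forbidden pattern `10`. Each combined state is a pair, one component from each; accept when both components accept.
        0   1  
>  q0   q1  q2 
 * q1   q3  q4 
   q2   q5  q2 
 * q3   q3  q6 
 * q4   q7  q4 
   q5   q7  q5 
 * q6   q7  q6 
   q7   q7  q7 
(> = start, * = accepting)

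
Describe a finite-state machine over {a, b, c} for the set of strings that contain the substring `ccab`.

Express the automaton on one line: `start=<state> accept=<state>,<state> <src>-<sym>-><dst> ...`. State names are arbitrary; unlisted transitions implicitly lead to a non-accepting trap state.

start=S0 accept=S4 S0-a->S0 S0-b->S0 S0-c->S1 S1-a->S0 S1-b->S0 S1-c->S2 S2-a->S3 S2-b->S0 S2-c->S2 S3-a->S0 S3-b->S4 S3-c->S1 S4-a->S4 S4-b->S4 S4-c->S4

States S0..S3 record the length of the longest prefix of `ccab` that matches the current input suffix. Reaching S4 means `ccab` has been seen, and we stay there forever. Accept from S4.
5 states suffice.
        a   b   c  
>  S0   S0  S0  S1 
   S1   S0  S0  S2 
   S2   S3  S0  S2 
   S3   S0  S4  S1 
 * S4   S4  S4  S4 
(> = start, * = accepting)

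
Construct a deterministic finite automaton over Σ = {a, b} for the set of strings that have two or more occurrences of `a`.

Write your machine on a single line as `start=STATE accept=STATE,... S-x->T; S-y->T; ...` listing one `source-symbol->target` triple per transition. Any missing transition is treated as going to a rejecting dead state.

Count `a`s, saturating at 3: states S0 through S2 mean 0 through 2 `a`s seen; S3 means more than 2. Each `a` increments (capped at S3); other symbols loop. Accept from {S2, S3}.
With 4 states:
        a   b  
>  S0   S1  S0 
   S1   S2  S1 
 * S2   S3  S2 
 * S3   S3  S3 
(> = start, * = accepting)

start=S0; accept=S2,S3; S0-a->S1; S0-b->S0; S1-a->S2; S1-b->S1; S2-a->S3; S2-b->S2; S3-a->S3; S3-b->S3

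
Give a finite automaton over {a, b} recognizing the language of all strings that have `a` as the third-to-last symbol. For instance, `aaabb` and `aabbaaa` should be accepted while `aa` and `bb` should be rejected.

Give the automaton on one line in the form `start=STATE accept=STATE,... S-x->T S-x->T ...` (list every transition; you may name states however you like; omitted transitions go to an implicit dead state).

Because acceptance depends on a position counted from the end, the machine has to buffer the most recent 3 symbols. Make each state the string of the last up-to-3 symbols read; on input `x` shift the window left and append `x`. Accept when the buffered window has length 3 and begins with `a`.
A 15-state machine:
          a    b  
>  s0     s1   s2 
   s1     s3   s4 
   s2     s5   s6 
   s3     s7   s8 
   s4     s9  s10 
   s5    s11  s12 
   s6    s13  s14 
 * s7     s7   s8 
 * s8     s9  s10 
 * s9    s11  s12 
 * s10   s13  s14 
   s11    s7   s8 
   s12    s9  s10 
   s13   s11  s12 
   s14   s13  s14 
(> = start, * = accepting)

start=s0 accept=s7,s8,s9,s10 s0-a->s1 s0-b->s2 s1-a->s3 s1-b->s4 s2-a->s5 s2-b->s6 s3-a->s7 s3-b->s8 s4-a->s9 s4-b->s10 s5-a->s11 s5-b->s12 s6-a->s13 s6-b->s14 s7-a->s7 s7-b->s8 s8-a->s9 s8-b->s10 s9-a->s11 s9-b->s12 s10-a->s13 s10-b->s14 s11-a->s7 s11-b->s8 s12-a->s9 s12-b->s10 s13-a->s11 s13-b->s12 s14-a->s13 s14-b->s14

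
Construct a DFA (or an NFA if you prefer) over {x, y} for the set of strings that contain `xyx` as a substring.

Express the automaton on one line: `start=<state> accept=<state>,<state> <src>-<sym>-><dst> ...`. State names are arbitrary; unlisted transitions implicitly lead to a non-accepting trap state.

Track how much of `xyx` has been matched so far: state q0 is no progress, q3 is the absorbing accept state reached once `xyx` has occurred. Intermediate states record partial matches; on a mismatch, fall back to the longest reusable overlap.
        x   y  
>  q0   q1  q0 
   q1   q1  q2 
   q2   q3  q0 
 * q3   q3  q3 
(> = start, * = accepting)

start=q0 accept=q3 q0-x->q1 q0-y->q0 q1-x->q1 q1-y->q2 q2-x->q3 q2-y->q0 q3-x->q3 q3-y->q3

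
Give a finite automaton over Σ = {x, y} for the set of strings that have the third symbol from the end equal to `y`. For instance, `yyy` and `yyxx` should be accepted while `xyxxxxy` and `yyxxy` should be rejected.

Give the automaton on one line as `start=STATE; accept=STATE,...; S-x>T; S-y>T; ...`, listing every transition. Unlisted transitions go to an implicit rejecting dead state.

Because acceptance depends on a position counted from the end, the machine has to buffer the most recent 3 symbols. Make each state the string of the last up-to-3 symbols read; on input `x` shift the window left and append `x`. Accept when the buffered window has length 3 and begins with `y`.
With 15 states:
          x    y  
>  q0     q1   q2 
   q1     q3   q4 
   q2     q5   q6 
   q3     q7   q8 
   q4     q9  q10 
   q5    q11  q12 
   q6    q13  q14 
   q7     q7   q8 
   q8     q9  q10 
   q9    q11  q12 
   q10   q13  q14 
 * q11    q7   q8 
 * q12    q9  q10 
 * q13   q11  q12 
 * q14   q13  q14 
(> = start, * = accepting)

start=q0; accept=q11,q12,q13,q14; q0-x>q1; q0-y>q2; q1-x>q3; q1-y>q4; q2-x>q5; q2-y>q6; q3-x>q7; q3-y>q8; q4-x>q9; q4-y>q10; q5-x>q11; q5-y>q12; q6-x>q13; q6-y>q14; q7-x>q7; q7-y>q8; q8-x>q9; q8-y>q10; q9-x>q11; q9-y>q12; q10-x>q13; q10-y>q14; q11-x>q7; q11-y>q8; q12-x>q9; q12-y>q10; q13-x>q11; q13-y>q12; q14-x>q13; q14-y>q14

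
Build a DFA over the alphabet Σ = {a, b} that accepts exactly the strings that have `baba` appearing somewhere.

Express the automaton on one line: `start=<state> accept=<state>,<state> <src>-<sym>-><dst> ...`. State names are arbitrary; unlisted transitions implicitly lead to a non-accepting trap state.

start=q0 accept=q4 q0-a->q0 q0-b->q1 q1-a->q2 q1-b->q1 q2-a->q0 q2-b->q3 q3-a->q4 q3-b->q1 q4-a->q4 q4-b->q4

States q0..q3 record the length of the longest prefix of `baba` that matches the current input suffix. Reaching q4 means `baba` has been seen, and we stay there forever. Accept from q4.
5 states suffice.
        a   b  
>  q0   q0  q1 
   q1   q2  q1 
   q2   q0  q3 
   q3   q4  q1 
 * q4   q4  q4 
(> = start, * = accepting)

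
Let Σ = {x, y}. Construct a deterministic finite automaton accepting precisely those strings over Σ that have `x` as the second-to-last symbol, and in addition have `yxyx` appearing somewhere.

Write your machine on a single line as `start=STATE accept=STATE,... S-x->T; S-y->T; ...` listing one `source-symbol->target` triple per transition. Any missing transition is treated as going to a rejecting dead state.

start=S0; accept=S5,S6; S0-x->S0; S0-y->S1; S1-x->S2; S1-y->S1; S2-x->S0; S2-y->S3; S3-x->S4; S3-y->S1; S4-x->S5; S4-y->S6; S5-x->S5; S5-y->S6; S6-x->S4; S6-y->S7; S7-x->S4; S7-y->S7

Build one automaton per condition and run them in lockstep. The first has 7 states tracking the last 2 symbols read; the second has 5 states tracking whether and how much of `yxyx` has been seen. A product state is a pair (one from each), accepting exactly when both do. After merging equivalent states the machine shrinks.
        x   y  
>  S0   S0  S1 
   S1   S2  S1 
   S2   S0  S3 
   S3   S4  S1 
   S4   S5  S6 
 * S5   S5  S6 
 * S6   S4  S7 
   S7   S4  S7 
(> = start, * = accepting)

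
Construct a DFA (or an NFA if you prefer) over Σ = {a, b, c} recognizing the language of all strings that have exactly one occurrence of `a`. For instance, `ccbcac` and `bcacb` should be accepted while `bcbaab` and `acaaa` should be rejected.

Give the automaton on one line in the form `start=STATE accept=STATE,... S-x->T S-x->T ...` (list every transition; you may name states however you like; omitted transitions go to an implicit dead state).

Count `a`s, saturating at 2: state S0 means no `a` yet, S1 means one `a` seen, S2 means more than one. Each `a` increments (capped at S2); other symbols loop. Accept from {S1}.
With 3 states:
        a   b   c  
>  S0   S1  S0  S0 
 * S1   S2  S1  S1 
   S2   S2  S2  S2 
(> = start, * = accepting)

start=S0 accept=S1 S0-a->S1 S0-b->S0 S0-c->S0 S1-a->S2 S1-b->S1 S1-c->S1 S2-a->S2 S2-b->S2 S2-c->S2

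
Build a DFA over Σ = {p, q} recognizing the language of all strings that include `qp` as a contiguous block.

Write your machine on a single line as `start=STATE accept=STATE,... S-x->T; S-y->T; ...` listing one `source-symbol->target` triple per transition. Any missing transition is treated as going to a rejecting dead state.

start=s0; accept=s2; s0-p->s0; s0-q->s1; s1-p->s2; s1-q->s1; s2-p->s2; s2-q->s2

States s0..s1 record the length of the longest prefix of `qp` that matches the current input suffix. Reaching s2 means `qp` has been seen, and we stay there forever. Accept from s2.
With 3 states:
        p   q  
>  s0   s0  s1 
   s1   s2  s1 
 * s2   s2  s2 
(> = start, * = accepting)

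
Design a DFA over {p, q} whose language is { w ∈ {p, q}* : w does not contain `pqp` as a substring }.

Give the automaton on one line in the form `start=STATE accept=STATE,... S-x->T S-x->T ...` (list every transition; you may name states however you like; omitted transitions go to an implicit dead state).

This is the complement of 'contains `pqp`'. Use the same substring-matching states — s0 through s3 holding how much of `pqp` has just been matched — but flip the accepting set: everything except the trap s3 accepts.
With 4 states:
        p   q  
>* s0   s1  s0 
 * s1   s1  s2 
 * s2   s3  s0 
   s3   s3  s3 
(> = start, * = accepting)

start=s0 accept=s0,s1,s2 s0-p->s1 s0-q->s0 s1-p->s1 s1-q->s2 s2-p->s3 s2-q->s0 s3-p->s3 s3-q->s3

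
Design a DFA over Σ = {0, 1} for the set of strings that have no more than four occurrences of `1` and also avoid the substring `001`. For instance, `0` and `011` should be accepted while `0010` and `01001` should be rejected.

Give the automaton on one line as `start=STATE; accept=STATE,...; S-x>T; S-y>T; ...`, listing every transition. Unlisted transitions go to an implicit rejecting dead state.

start=q0; accept=q0,q1,q2,q3,q4,q5,q7,q8,q9,q11,q12,q13,q15,q16,q19; q0-0>q1; q0-1>q2; q1-0>q3; q1-1>q2; q2-0>q4; q2-1>q5; q3-0>q3; q3-1>q6; q4-0>q7; q4-1>q5; q5-0>q8; q5-1>q9; q6-0>q6; q6-1>q10; q7-0>q7; q7-1>q10; q8-0>q11; q8-1>q9; q9-0>q12; q9-1>q13; q10-0>q10; q10-1>q14; q11-0>q11; q11-1>q14; q12-0>q15; q12-1>q13; q13-0>q16; q13-1>q17; q14-0>q14; q14-1>q18; q15-0>q15; q15-1>q18; q16-0>q19; q16-1>q17; q17-0>q20; q17-1>q17; q18-0>q18; q18-1>q21; q19-0>q19; q19-1>q21; q20-0>q22; q20-1>q17; q21-0>q21; q21-1>q21; q22-0>q22; q22-1>q21

Build one automaton per condition and run them in lockstep. The first has 6 states tracking the count of `1`s, saturating at 5; the second has 4 states tracking partial matches of the forbidden pattern `001`. A product state is a pair (one from each), accepting exactly when both do.
With 23 states:
          0    1  
>* q0     q1   q2 
 * q1     q3   q2 
 * q2     q4   q5 
 * q3     q3   q6 
 * q4     q7   q5 
 * q5     q8   q9 
   q6     q6  q10 
 * q7     q7  q10 
 * q8    q11   q9 
 * q9    q12  q13 
   q10   q10  q14 
 * q11   q11  q14 
 * q12   q15  q13 
 * q13   q16  q17 
   q14   q14  q18 
 * q15   q15  q18 
 * q16   q19  q17 
   q17   q20  q17 
   q18   q18  q21 
 * q19   q19  q21 
   q20   q22  q17 
   q21   q21  q21 
   q22   q22  q21 
(> = start, * = accepting)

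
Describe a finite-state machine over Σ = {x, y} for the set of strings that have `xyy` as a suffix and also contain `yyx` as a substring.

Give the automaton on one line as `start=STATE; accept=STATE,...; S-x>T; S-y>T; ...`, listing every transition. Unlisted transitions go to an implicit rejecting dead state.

Handle the two conditions separately and then intersect. One (4 states) tracks how much of the suffix `xyy` has currently been matched; the other (4 states) tracks whether and how much of `yyx` has been seen. Each combined state is a pair, one component from each; accept when both components accept.
With 10 states:
        x   y  
>  q0   q1  q2 
   q1   q1  q3 
   q2   q1  q4 
   q3   q1  q5 
   q4   q6  q4 
   q5   q6  q4 
   q6   q6  q7 
   q7   q6  q8 
 * q8   q6  q9 
   q9   q6  q9 
(> = start, * = accepting)

start=q0; accept=q8; q0-x>q1; q0-y>q2; q1-x>q1; q1-y>q3; q2-x>q1; q2-y>q4; q3-x>q1; q3-y>q5; q4-x>q6; q4-y>q4; q5-x>q6; q5-y>q4; q6-x>q6; q6-y>q7; q7-x>q6; q7-y>q8; q8-x>q6; q8-y>q9; q9-x>q6; q9-y>q9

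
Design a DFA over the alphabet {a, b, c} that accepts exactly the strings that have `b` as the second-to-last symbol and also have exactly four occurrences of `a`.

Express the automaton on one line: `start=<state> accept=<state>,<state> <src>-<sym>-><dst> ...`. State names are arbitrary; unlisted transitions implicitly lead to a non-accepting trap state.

start=s0 accept=s8,s9 s0-a->s1 s0-b->s0 s0-c->s0 s1-a->s2 s1-b->s1 s1-c->s1 s2-a->s3 s2-b->s2 s2-c->s2 s3-a->s4 s3-b->s5 s3-c->s3 s4-a->s6 s4-b->s7 s4-c->s4 s5-a->s8 s5-b->s5 s5-c->s3 s6-a->s6 s6-b->s6 s6-c->s6 s7-a->s6 s7-b->s9 s7-c->s8 s8-a->s6 s8-b->s7 s8-c->s4 s9-a->s6 s9-b->s9 s9-c->s8

Build one automaton per condition and run them in lockstep. The first has 13 states tracking the last 2 symbols read; the second has 6 states tracking the count of `a`s, saturating at 5. A product state is a pair (one from each), accepting exactly when both do. Minimizing collapses redundant product states.
        a   b   c  
>  s0   s1  s0  s0 
   s1   s2  s1  s1 
   s2   s3  s2  s2 
   s3   s4  s5  s3 
   s4   s6  s7  s4 
   s5   s8  s5  s3 
   s6   s6  s6  s6 
   s7   s6  s9  s8 
 * s8   s6  s7  s4 
 * s9   s6  s9  s8 
(> = start, * = accepting)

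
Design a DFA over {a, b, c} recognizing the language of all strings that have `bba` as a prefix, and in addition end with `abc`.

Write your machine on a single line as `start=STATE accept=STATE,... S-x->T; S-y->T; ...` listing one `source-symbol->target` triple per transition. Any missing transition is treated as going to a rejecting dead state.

start=s0; accept=s10; s0-a->s1; s0-b->s2; s0-c->s3; s1-a->s1; s1-b->s4; s1-c->s3; s2-a->s1; s2-b->s5; s2-c->s3; s3-a->s1; s3-b->s3; s3-c->s3; s4-a->s1; s4-b->s3; s4-c->s6; s5-a->s7; s5-b->s3; s5-c->s3; s6-a->s1; s6-b->s3; s6-c->s3; s7-a->s7; s7-b->s8; s7-c->s9; s8-a->s7; s8-b->s9; s8-c->s10; s9-a->s7; s9-b->s9; s9-c->s9; s10-a->s7; s10-b->s9; s10-c->s9

Build one automaton per condition and run them in lockstep. The first has 5 states tracking whether the input so far still matches the prefix `bba`; the second has 4 states tracking how much of the suffix `abc` has currently been matched. A product state is a pair (one from each), accepting exactly when both do.
With 11 states:
          a    b    c  
>  s0     s1   s2   s3 
   s1     s1   s4   s3 
   s2     s1   s5   s3 
   s3     s1   s3   s3 
   s4     s1   s3   s6 
   s5     s7   s3   s3 
   s6     s1   s3   s3 
   s7     s7   s8   s9 
   s8     s7   s9  s10 
   s9     s7   s9   s9 
 * s10    s7   s9   s9 
(> = start, * = accepting)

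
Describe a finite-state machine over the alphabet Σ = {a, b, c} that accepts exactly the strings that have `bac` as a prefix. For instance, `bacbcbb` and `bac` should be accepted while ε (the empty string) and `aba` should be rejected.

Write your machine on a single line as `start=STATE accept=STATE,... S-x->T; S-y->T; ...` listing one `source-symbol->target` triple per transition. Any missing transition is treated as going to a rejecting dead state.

Walk along `bac` while the input agrees: from s0 take `b` to s1, and so on. Any deviation drops to the rejecting sink s4. Once s3 is reached the prefix is confirmed and every continuation is accepted.
        a   b   c  
>  s0   s4  s1  s4 
   s1   s2  s4  s4 
   s2   s4  s4  s3 
 * s3   s3  s3  s3 
   s4   s4  s4  s4 
(> = start, * = accepting)

start=s0; accept=s3; s0-a->s4; s0-b->s1; s0-c->s4; s1-a->s2; s1-b->s4; s1-c->s4; s2-a->s4; s2-b->s4; s2-c->s3; s3-a->s3; s3-b->s3; s3-c->s3; s4-a->s4; s4-b->s4; s4-c->s4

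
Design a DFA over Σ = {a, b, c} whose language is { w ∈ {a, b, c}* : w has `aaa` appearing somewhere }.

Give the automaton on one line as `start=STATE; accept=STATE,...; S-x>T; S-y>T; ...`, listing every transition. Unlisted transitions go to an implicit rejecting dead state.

start=q0; accept=q3; q0-a>q1; q0-b>q0; q0-c>q0; q1-a>q2; q1-b>q0; q1-c>q0; q2-a>q3; q2-b>q0; q2-c>q0; q3-a>q3; q3-b>q3; q3-c>q3

States q0..q2 record the length of the longest prefix of `aaa` that matches the current input suffix. Reaching q3 means `aaa` has been seen, and we stay there forever. Accept from q3.
4 states suffice.
        a   b   c  
>  q0   q1  q0  q0 
   q1   q2  q0  q0 
   q2   q3  q0  q0 
 * q3   q3  q3  q3 
(> = start, * = accepting)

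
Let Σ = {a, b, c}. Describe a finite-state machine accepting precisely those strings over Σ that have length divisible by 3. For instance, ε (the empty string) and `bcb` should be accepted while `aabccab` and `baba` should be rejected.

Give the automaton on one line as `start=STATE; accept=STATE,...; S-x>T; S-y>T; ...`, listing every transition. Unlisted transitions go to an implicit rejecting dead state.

Only the length mod 3 matters, so use a 3-cycle: from any state, every input symbol moves to the next state, wrapping S2 back to S0. Mark S0 accepting.
3 states suffice.
        a   b   c  
>* S0   S1  S1  S1 
   S1   S2  S2  S2 
   S2   S0  S0  S0 
(> = start, * = accepting)

start=S0; accept=S0; S0-a>S1; S0-b>S1; S0-c>S1; S1-a>S2; S1-b>S2; S1-c>S2; S2-a>S0; S2-b>S0; S2-c>S0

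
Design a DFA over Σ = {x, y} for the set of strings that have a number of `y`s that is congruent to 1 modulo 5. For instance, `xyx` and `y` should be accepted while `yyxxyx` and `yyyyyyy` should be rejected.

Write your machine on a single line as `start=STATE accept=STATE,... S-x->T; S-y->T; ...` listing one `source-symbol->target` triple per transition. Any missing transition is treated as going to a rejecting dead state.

start=s0; accept=s1; s0-x->s0; s0-y->s1; s1-x->s1; s1-y->s2; s2-x->s2; s2-y->s3; s3-x->s3; s3-y->s4; s4-x->s4; s4-y->s0

Keep the running count of `y`s modulo 5: each `y` advances along the cycle s0 → s1 → s2 → s3 → s4 → s0 while other symbols loop. Accept at s1.
A 5-state machine:
        x   y  
>  s0   s0  s1 
 * s1   s1  s2 
   s2   s2  s3 
   s3   s3  s4 
   s4   s4  s0 
(> = start, * = accepting)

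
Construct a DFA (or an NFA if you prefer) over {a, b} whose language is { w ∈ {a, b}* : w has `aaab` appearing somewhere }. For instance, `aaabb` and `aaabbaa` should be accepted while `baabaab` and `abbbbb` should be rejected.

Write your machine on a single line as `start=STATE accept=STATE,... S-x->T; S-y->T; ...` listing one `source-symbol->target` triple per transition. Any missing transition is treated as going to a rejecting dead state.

start=q0; accept=q4; q0-a->q1; q0-b->q0; q1-a->q2; q1-b->q0; q2-a->q3; q2-b->q0; q3-a->q3; q3-b->q4; q4-a->q4; q4-b->q4

States q0..q3 record the length of the longest prefix of `aaab` that matches the current input suffix. Reaching q4 means `aaab` has been seen, and we stay there forever. Accept from q4.
With 5 states:
        a   b  
>  q0   q1  q0 
   q1   q2  q0 
   q2   q3  q0 
   q3   q3  q4 
 * q4   q4  q4 
(> = start, * = accepting)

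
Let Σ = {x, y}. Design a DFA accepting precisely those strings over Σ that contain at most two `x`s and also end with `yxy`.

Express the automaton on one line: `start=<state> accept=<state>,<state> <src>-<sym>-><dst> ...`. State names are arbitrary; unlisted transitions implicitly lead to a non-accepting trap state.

Run two small machines in parallel and take their product. One (4 states) tracks the count of `x`s, saturating at 3; the other (4 states) tracks how much of the suffix `yxy` has currently been matched. Each combined state is a pair, one component from each; accept when both components accept. After merging equivalent states the machine shrinks.
9 states suffice.
        x   y  
>  q0   q1  q2 
   q1   q3  q4 
   q2   q5  q2 
   q3   q3  q3 
   q4   q6  q4 
   q5   q3  q7 
   q6   q3  q8 
 * q7   q6  q4 
 * q8   q3  q3 
(> = start, * = accepting)

start=q0 accept=q7,q8 q0-x->q1 q0-y->q2 q1-x->q3 q1-y->q4 q2-x->q5 q2-y->q2 q3-x->q3 q3-y->q3 q4-x->q6 q4-y->q4 q5-x->q3 q5-y->q7 q6-x->q3 q6-y->q8 q7-x->q6 q7-y->q4 q8-x->q3 q8-y->q3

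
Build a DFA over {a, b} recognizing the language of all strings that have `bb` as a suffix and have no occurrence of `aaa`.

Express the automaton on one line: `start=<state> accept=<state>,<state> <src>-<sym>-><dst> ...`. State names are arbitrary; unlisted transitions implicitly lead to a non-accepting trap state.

start=S0 accept=S4 S0-a->S1 S0-b->S2 S1-a->S3 S1-b->S2 S2-a->S1 S2-b->S4 S3-a->S5 S3-b->S2 S4-a->S1 S4-b->S4 S5-a->S5 S5-b->S5

Handle the two conditions separately and then intersect. One (3 states) tracks how much of the suffix `bb` has currently been matched; the other (4 states) tracks partial matches of the forbidden pattern `aaa`. Each combined state is a pair, one component from each; accept when both components accept. Minimizing collapses redundant product states.
A 6-state machine:
        a   b  
>  S0   S1  S2 
   S1   S3  S2 
   S2   S1  S4 
   S3   S5  S2 
 * S4   S1  S4 
   S5   S5  S5 
(> = start, * = accepting)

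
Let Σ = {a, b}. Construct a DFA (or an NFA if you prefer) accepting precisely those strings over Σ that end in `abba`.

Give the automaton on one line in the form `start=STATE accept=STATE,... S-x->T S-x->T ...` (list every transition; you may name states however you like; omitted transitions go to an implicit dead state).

Let each state record the length of the longest suffix of the input read so far that is also a prefix of `abba`. q1 means the last symbol is `a`; q2 means the last 2 symbols are `ab`; q3 means the last 3 symbols are `abb`; q4 means the last 4 symbols are `abba`. Accept only at q4, where the string currently ends in `abba`.
A 5-state machine:
        a   b  
>  q0   q1  q0 
   q1   q1  q2 
   q2   q1  q3 
   q3   q4  q0 
 * q4   q1  q2 
(> = start, * = accepting)

start=q0 accept=q4 q0-a->q1 q0-b->q0 q1-a->q1 q1-b->q2 q2-a->q1 q2-b->q3 q3-a->q4 q3-b->q0 q4-a->q1 q4-b->q2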